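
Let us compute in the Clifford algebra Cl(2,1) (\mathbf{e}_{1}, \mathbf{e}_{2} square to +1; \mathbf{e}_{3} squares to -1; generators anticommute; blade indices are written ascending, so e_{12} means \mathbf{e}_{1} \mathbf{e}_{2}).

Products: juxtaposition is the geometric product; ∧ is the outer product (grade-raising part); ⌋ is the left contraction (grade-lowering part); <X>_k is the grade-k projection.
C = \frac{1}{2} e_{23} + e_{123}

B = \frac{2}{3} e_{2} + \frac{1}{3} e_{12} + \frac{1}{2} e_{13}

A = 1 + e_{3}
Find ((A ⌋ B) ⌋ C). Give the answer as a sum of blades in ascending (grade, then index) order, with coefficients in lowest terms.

step 1: \frac{1}{2} e_{1} + \frac{2}{3} e_{2} + \frac{1}{3} e_{12} + \frac{1}{2} e_{13}
step 2: -\frac{1}{2} e_{2} - \frac{2}{3} e_{13} + \frac{1}{2} e_{23}
Answer: -\frac{1}{2} e_{2} - \frac{2}{3} e_{13} + \frac{1}{2} e_{23}


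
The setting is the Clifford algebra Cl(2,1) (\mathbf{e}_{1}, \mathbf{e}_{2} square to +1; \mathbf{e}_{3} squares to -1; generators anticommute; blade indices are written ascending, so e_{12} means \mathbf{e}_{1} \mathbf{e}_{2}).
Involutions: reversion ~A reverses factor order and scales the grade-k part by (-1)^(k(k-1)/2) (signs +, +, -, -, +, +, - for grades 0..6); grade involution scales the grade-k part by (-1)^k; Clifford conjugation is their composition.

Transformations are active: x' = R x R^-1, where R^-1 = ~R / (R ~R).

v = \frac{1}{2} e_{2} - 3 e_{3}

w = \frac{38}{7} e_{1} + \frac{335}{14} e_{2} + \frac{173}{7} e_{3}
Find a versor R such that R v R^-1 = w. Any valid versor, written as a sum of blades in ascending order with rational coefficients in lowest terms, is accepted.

Equal squares first: v^2 = w^2 = -\frac{35}{4}. Then v + w = \frac{38}{7} e_{1} + \frac{171}{7} e_{2} + \frac{152}{7} e_{3} is a versor taking v to w, provided it is invertible.
Answer: \frac{38}{7} e_{1} + \frac{171}{7} e_{2} + \frac{152}{7} e_{3}


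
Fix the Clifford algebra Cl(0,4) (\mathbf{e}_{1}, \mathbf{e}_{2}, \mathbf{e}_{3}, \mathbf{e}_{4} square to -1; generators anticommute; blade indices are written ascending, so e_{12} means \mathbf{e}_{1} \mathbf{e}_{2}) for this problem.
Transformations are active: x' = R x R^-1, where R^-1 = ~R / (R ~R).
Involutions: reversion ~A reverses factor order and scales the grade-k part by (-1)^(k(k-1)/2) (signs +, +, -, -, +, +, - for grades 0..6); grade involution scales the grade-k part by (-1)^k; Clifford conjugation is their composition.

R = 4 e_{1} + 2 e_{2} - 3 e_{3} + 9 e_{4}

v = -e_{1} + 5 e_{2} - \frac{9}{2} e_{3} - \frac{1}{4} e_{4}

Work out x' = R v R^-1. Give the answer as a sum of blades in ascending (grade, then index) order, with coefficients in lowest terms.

~R = 4 e_{1} + 2 e_{2} - 3 e_{3} + 9 e_{4}, and R ~R = -110, so R^-1 = ~R / (-110).
R v = -\frac{69}{4} + 22 e_{12} - 21 e_{13} + 8 e_{14} + 6 e_{23} - \frac{91}{2} e_{24} + \frac{165}{4} e_{34}
Answer: \frac{124}{55} e_{1} - \frac{481}{110} e_{2} + \frac{783}{220} e_{3} + \frac{169}{55} e_{4}


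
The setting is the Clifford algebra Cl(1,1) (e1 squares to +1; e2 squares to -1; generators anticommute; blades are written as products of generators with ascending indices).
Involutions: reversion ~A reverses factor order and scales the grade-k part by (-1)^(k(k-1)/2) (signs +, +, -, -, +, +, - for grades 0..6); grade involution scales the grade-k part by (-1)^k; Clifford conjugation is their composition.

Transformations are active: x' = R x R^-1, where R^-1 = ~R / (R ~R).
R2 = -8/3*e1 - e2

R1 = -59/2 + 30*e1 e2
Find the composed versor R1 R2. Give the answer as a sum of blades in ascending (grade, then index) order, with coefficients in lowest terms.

Distribute over the terms of R1 (each basis-blade product reordered to ascending indices, repeated generators contracted through their squares):
(-59/2) R2 = 236/3*e1 + 59/2*e2
(30*e1 e2) R2 = 30*e1 + 80*e2
Summing the partial products and collecting blades:
Answer: 326/3*e1 + 219/2*e2


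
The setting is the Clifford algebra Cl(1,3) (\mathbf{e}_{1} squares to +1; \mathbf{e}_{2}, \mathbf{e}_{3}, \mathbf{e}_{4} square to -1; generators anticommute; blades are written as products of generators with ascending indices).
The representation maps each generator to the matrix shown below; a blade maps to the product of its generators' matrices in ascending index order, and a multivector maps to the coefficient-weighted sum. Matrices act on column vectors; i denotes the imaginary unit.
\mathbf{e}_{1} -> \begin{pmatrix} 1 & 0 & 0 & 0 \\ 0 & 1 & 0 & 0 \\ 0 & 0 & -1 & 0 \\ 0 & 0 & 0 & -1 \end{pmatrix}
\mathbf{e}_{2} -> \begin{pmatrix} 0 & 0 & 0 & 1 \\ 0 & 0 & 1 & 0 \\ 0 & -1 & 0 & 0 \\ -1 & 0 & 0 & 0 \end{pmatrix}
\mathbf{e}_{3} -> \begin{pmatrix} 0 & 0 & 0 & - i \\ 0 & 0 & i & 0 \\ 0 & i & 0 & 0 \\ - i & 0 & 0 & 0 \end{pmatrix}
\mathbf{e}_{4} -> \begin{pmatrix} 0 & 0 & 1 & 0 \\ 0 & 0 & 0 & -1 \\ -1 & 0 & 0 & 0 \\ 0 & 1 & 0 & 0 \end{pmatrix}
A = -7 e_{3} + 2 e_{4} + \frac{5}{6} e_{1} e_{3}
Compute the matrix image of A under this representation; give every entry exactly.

Bivector images (products of the table entries): rho(e_{1} e_{3}) = rho(\mathbf{e}_{1})rho(\mathbf{e}_{3}) = \begin{pmatrix} 0 & 0 & 0 & - i \\ 0 & 0 & i & 0 \\ 0 & - i & 0 & 0 \\ i & 0 & 0 & 0 \end{pmatrix}.
M = (-7)*rho(e_{3}) + (2)*rho(e_{4}) + (\frac{5}{6})*rho(e_{1} e_{3}), summed entrywise:
Answer: \begin{pmatrix} 0 & 0 & 2 & \frac{37 i}{6} \\ 0 & 0 & - \frac{37 i}{6} & -2 \\ -2 & - \frac{47 i}{6} & 0 & 0 \\ \frac{47 i}{6} & 2 & 0 & 0 \end{pmatrix}


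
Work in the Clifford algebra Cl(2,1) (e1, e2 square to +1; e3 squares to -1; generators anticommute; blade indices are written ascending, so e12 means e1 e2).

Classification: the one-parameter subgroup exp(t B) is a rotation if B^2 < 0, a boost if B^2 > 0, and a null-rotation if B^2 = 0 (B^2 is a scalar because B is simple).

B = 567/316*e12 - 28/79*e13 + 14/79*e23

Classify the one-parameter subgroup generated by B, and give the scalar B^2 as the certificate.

B^2 term by term: the squares give (567/316)^2*(e12)^2 + (-28/79)^2*(e13)^2 + (14/79)^2*(e23)^2 = 321489/99856*(-1) + 784/6241*(+1) + 196/6241*(+1) = -49/16 (each basis 2-blade squares to minus the product of its generators' squares); cross terms between blades sharing an index anticommute and cancel. So B^2 = -49/16.
Answer: rotation, certificate B^2 = -49/16. The invariant at work: B^2 = -49/16 is unchanged by conjugation, hence its sign classifies the subgroup whatever basis B is written in.


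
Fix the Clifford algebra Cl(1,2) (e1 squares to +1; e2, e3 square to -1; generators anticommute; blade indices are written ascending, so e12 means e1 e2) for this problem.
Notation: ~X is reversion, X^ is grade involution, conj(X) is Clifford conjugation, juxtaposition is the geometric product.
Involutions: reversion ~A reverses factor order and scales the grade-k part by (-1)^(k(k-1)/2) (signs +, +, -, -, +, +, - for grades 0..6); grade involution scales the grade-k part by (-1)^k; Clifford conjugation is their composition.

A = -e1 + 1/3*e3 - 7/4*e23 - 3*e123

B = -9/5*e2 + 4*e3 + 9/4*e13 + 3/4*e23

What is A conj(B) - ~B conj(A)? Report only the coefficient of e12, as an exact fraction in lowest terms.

first term: 1/48 - 3*e1 - 14*e2 - 9/10*e3 - 1419/80*e12 - 7/5*e13 - 3/5*e23 + 3/4*e123
second term: 127/48 - 3*e1 + 27/5*e3 + 789/80*e12 + 7/5*e13 + 3/5*e23 - 3/4*e123
Answer: -138/5


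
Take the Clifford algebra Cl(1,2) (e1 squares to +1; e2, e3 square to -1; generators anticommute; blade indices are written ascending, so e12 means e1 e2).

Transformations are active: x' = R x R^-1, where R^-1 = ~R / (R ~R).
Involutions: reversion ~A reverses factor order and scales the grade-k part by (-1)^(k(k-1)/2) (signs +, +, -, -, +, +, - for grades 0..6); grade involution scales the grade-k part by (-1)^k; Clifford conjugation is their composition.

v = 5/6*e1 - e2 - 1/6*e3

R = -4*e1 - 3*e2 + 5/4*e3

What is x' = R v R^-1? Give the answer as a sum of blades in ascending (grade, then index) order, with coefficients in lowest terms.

~R = -4*e1 - 3*e2 + 5/4*e3, and R ~R = 87/16, so R^-1 = ~R / (87/16).
R v = -49/8 + 13/2*e12 - 3/8*e13 + 7/4*e23
Answer: 1423/174*e1 + 225/29*e2 - 461/174*e3


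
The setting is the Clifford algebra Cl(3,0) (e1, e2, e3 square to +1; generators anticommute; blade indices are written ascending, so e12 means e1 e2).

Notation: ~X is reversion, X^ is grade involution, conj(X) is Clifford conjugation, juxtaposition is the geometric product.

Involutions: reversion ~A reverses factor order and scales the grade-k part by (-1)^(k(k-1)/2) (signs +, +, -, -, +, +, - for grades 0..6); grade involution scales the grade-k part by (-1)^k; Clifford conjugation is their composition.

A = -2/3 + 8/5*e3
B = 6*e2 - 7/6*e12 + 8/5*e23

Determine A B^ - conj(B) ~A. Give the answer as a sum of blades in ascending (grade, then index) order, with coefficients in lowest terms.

first term: 36/25*e2 + 7/9*e12 + 128/15*e23 - 28/15*e123
second term: 36/25*e2 - 7/9*e12 - 128/15*e23 + 28/15*e123
Answer: 14/9*e12 + 256/15*e23 - 56/15*e123


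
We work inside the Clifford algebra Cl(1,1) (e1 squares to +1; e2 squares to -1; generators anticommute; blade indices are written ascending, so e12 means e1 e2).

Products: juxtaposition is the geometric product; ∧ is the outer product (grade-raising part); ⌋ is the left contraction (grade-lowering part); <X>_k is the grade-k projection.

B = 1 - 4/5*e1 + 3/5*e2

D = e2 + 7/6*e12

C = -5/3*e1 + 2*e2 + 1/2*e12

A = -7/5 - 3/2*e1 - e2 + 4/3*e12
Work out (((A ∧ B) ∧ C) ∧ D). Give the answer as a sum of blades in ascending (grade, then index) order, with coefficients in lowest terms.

step 1: -7/5 - 19/50*e1 - 46/25*e2 - 11/30*e12
step 2: 7/3*e1 - 14/5*e2 - 679/150*e12
step 3: 7/3*e12
Answer: 7/3*e12


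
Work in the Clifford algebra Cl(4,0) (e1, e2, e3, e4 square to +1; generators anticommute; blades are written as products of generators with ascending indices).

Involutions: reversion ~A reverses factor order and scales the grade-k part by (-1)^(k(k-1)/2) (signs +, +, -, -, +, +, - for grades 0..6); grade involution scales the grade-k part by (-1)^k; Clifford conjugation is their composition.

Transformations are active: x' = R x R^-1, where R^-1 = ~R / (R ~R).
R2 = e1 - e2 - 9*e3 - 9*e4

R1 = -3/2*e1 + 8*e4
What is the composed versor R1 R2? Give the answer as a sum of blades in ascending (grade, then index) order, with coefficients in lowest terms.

Distribute over the terms of R1 (each basis-blade product reordered to ascending indices, repeated generators contracted through their squares):
(-3/2*e1) R2 = -3/2 + 3/2*e1 e2 + 27/2*e1 e3 + 27/2*e1 e4
(8*e4) R2 = -72 - 8*e1 e4 + 8*e2 e4 + 72*e3 e4
Summing the partial products and collecting blades:
Answer: -147/2 + 3/2*e1 e2 + 27/2*e1 e3 + 11/2*e1 e4 + 8*e2 e4 + 72*e3 e4


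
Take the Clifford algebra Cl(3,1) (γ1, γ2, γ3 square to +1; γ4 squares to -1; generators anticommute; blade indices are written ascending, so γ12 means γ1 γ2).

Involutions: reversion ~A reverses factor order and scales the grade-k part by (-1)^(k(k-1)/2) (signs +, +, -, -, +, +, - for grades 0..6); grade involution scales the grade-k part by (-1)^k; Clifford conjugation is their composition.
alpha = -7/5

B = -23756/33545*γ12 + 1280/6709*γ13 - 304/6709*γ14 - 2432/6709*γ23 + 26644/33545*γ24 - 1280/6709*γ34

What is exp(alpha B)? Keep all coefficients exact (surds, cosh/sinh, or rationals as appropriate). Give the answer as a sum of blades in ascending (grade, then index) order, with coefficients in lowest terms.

B^2 term by term: the squares give (-23756/33545)^2*(γ12)^2 + (1280/6709)^2*(γ13)^2 + (-304/6709)^2*(γ14)^2 + (-2432/6709)^2*(γ23)^2 + (26644/33545)^2*(γ24)^2 + (-1280/6709)^2*(γ34)^2 = 564347536/1125267025*(-1) + 1638400/45010681*(-1) + 92416/45010681*(+1) + 5914624/45010681*(-1) + 709902736/1125267025*(+1) + 1638400/45010681*(+1) = 0 (each basis 2-blade squares to minus the product of its generators' squares); cross terms between blades sharing an index anticommute and cancel; the commuting (index-disjoint) pairs give grade-4 terms 2*c*c'*(blade product), which cancel blade by blade — γ1234: 12163072/45010681 - 13641728/45010681 + 1478656/45010681 = 0 — confirming B is simple. So B^2 = 0.
B^2 = 0, hence only two terms survive: exp(alpha B) = 1 + alpha B (parabolic case).
Answer: 1 + 166292/167725*γ12 - 1792/6709*γ13 + 2128/33545*γ14 + 17024/33545*γ23 - 186508/167725*γ24 + 1792/6709*γ34


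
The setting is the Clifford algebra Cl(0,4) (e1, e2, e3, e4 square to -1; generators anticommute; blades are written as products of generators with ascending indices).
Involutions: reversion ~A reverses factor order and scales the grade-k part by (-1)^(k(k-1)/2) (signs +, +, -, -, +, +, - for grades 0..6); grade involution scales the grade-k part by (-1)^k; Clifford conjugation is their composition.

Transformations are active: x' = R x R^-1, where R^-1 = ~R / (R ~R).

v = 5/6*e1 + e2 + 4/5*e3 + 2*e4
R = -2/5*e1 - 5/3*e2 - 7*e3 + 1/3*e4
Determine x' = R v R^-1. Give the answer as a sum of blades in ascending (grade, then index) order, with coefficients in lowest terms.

~R = -2/5*e1 - 5/3*e2 - 7*e3 + 1/3*e4, and R ~R = -11711/225, so R^-1 = ~R / (-11711/225).
R v = 104/15 + 89/90*e1 e2 + 827/150*e1 e3 - 97/90*e1 e4 + 17/3*e2 e3 - 11/3*e2 e4 - 214/15*e3 e4
Answer: -51067/70266*e1 - 6511/11711*e2 + 8908/8365*e3 - 24462/11711*e4


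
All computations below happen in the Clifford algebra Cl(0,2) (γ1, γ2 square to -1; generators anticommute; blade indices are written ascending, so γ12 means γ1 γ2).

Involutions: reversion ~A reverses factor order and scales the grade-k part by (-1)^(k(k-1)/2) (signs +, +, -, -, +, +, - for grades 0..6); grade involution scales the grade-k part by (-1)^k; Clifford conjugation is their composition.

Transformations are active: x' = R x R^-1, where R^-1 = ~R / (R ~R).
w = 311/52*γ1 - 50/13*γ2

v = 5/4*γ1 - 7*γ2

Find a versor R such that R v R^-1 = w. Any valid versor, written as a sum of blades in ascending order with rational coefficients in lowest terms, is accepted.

Reasoning: v^2 = w^2 = -809/16 since conjugation preserves the quadratic form; R = v + w = 94/13*γ1 - 141/13*γ2 is then valid when invertible, keeping its own part and reversing (v - w)/2.
Answer: 94/13*γ1 - 141/13*γ2


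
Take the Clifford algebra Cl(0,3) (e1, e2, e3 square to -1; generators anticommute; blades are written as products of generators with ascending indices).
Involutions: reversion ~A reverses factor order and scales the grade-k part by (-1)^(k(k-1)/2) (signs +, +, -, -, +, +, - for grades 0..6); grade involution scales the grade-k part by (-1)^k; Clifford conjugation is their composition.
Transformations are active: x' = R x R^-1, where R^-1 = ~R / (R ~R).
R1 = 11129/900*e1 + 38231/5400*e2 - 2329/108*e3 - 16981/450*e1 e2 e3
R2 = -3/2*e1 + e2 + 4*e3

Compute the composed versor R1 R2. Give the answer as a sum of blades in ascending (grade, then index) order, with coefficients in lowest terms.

Distribute over the terms of R2 (each basis-blade product reordered to ascending indices, repeated generators contracted through their squares):
R1 (-3/2*e1) = 11129/600 + 38231/3600*e1 e2 - 2329/72*e1 e3 - 16981/300*e2 e3
R1 (e2) = -38231/5400 + 11129/900*e1 e2 - 16981/450*e1 e3 + 2329/108*e2 e3
R1 (4*e3) = 2329/27 + 33962/225*e1 e2 + 11129/225*e1 e3 + 38231/1350*e2 e3
Summing the partial products and collecting blades:
Answer: 17591/180 + 69571/400*e1 e2 - 37117/1800*e1 e3 - 9071/1350*e2 e3


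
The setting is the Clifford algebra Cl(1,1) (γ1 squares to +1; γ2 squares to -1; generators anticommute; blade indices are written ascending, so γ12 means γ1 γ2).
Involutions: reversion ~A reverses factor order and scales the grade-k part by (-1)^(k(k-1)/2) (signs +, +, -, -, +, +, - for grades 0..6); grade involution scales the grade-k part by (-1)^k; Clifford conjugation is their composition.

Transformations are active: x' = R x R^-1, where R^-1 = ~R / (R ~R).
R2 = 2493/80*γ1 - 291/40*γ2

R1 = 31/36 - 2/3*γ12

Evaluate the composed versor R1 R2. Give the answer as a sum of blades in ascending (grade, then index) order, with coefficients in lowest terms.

Distribute over the terms of R1 (each basis-blade product reordered to ascending indices, repeated generators contracted through their squares):
(31/36) R2 = 8587/320*γ1 - 3007/480*γ2
(-2/3*γ12) R2 = -97/20*γ1 + 831/40*γ2
Summing the partial products and collecting blades:
Answer: 1407/64*γ1 + 1393/96*γ2


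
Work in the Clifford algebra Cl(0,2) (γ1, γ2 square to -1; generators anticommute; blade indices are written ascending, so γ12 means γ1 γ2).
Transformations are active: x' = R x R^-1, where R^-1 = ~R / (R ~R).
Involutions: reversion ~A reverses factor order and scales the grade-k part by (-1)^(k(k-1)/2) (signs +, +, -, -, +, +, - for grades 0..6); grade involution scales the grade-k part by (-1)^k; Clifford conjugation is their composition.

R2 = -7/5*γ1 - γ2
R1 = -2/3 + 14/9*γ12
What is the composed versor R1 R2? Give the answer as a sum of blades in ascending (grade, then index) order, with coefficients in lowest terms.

Distribute over the terms of R1 (each basis-blade product reordered to ascending indices, repeated generators contracted through their squares):
(-2/3) R2 = 14/15*γ1 + 2/3*γ2
(14/9*γ12) R2 = 14/9*γ1 - 98/45*γ2
Summing the partial products and collecting blades:
Answer: 112/45*γ1 - 68/45*γ2


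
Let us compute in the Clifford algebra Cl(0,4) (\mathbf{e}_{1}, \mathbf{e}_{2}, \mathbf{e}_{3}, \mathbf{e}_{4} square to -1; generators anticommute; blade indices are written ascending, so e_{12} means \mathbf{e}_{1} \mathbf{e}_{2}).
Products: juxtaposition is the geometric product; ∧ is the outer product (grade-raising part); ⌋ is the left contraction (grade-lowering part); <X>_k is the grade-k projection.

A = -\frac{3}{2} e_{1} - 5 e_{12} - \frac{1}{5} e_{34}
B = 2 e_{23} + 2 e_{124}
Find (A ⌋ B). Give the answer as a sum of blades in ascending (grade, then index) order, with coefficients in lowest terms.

step 1: 10 e_{4} + 3 e_{24}
Answer: 10 e_{4} + 3 e_{24}


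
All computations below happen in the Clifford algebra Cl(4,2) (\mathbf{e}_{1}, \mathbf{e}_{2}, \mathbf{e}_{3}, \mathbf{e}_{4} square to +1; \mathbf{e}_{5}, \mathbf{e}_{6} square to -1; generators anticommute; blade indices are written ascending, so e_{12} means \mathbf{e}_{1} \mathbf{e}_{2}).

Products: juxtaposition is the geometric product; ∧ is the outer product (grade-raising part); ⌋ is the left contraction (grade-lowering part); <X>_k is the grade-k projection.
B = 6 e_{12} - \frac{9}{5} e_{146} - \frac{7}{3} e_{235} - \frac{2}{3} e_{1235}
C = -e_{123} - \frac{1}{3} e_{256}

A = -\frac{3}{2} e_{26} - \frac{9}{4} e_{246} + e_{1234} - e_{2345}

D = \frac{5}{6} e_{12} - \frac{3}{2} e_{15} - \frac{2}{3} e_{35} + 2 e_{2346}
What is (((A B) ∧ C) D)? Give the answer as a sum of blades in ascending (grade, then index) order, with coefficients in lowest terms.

step 1: \frac{7}{3} e_{4} - \frac{81}{20} e_{12} + \frac{2}{3} e_{14} + 9 e_{16} - 6 e_{34} - \frac{2}{3} e_{45} + \frac{27}{10} e_{124} + \frac{7}{3} e_{145} + \frac{27}{2} e_{146} + \frac{9}{5} e_{236} - \frac{7}{2} e_{356} + 6 e_{1345} - e_{1356} - \frac{21}{4} e_{3456} - \frac{9}{5} e_{12356} + \frac{3}{2} e_{13456}
step 2: \frac{7}{3} e_{1234} + \frac{7}{9} e_{2456} + \frac{2}{3} e_{12345} + \frac{2}{9} e_{12456} + 2 e_{23456}
step 3: 4 e_{5} - \frac{14}{3} e_{16} - \frac{35}{18} e_{34} - \frac{14}{9} e_{35} + \frac{4}{9} e_{124} - \frac{4}{9} e_{135} + \frac{4}{3} e_{156} + e_{234} + e_{246} - \frac{5}{9} e_{345} - \frac{5}{27} e_{456} + \frac{14}{9} e_{1245} - \frac{7}{6} e_{1246} - \frac{35}{54} e_{1456} + \frac{7}{2} e_{2345} + \frac{14}{27} e_{2346} + \frac{85}{27} e_{12346} - \frac{5}{3} e_{13456}
Answer: 4 e_{5} - \frac{14}{3} e_{16} - \frac{35}{18} e_{34} - \frac{14}{9} e_{35} + \frac{4}{9} e_{124} - \frac{4}{9} e_{135} + \frac{4}{3} e_{156} + e_{234} + e_{246} - \frac{5}{9} e_{345} - \frac{5}{27} e_{456} + \frac{14}{9} e_{1245} - \frac{7}{6} e_{1246} - \frac{35}{54} e_{1456} + \frac{7}{2} e_{2345} + \frac{14}{27} e_{2346} + \frac{85}{27} e_{12346} - \frac{5}{3} e_{13456}


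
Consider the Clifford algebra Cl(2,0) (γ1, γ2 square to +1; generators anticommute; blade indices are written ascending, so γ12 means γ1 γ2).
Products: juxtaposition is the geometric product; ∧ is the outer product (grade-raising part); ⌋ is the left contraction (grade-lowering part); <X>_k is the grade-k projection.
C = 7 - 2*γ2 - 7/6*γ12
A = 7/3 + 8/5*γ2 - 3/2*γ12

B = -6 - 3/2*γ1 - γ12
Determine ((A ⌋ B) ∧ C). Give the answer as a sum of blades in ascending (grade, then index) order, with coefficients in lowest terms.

step 1: -31/2 - 19/10*γ1 - 7/3*γ12
step 2: -217/2 - 133/10*γ1 + 31*γ2 + 111/20*γ12
Answer: -217/2 - 133/10*γ1 + 31*γ2 + 111/20*γ12


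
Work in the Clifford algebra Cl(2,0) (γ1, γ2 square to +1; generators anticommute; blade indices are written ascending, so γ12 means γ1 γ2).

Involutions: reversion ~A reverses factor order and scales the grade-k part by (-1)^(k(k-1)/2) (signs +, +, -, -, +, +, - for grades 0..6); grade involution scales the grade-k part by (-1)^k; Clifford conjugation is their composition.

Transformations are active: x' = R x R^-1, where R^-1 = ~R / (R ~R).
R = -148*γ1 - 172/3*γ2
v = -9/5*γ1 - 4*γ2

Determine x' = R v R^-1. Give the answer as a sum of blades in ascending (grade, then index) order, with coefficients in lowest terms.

~R = -148*γ1 - 172/3*γ2, and R ~R = 226720/9, so R^-1 = ~R / (226720/9).
R v = 7436/15 + 2444/5*γ12
Answer: -10968/2725*γ1 + 4751/2725*γ2


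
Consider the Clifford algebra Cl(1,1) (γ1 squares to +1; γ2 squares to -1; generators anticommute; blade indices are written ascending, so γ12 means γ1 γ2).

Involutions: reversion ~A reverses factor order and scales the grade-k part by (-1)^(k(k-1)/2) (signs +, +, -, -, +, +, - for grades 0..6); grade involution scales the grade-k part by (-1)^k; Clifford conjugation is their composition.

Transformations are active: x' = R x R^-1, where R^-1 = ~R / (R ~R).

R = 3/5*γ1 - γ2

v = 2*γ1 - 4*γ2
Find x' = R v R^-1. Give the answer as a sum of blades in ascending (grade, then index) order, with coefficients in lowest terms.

~R = 3/5*γ1 - γ2, and R ~R = -16/25, so R^-1 = ~R / (-16/25).
R v = -14/5 - 2/5*γ12
Answer: 13/4*γ1 - 19/4*γ2


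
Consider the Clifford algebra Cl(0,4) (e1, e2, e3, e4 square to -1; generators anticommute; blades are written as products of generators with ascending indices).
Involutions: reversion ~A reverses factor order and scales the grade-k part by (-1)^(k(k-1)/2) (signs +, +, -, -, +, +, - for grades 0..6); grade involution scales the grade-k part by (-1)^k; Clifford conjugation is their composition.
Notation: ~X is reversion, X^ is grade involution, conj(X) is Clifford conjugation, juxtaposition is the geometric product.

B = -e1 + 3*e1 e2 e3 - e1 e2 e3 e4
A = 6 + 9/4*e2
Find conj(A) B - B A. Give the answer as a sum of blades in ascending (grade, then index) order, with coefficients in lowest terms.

first term: -6*e1 - 9/4*e1 e2 - 27/4*e1 e3 + 18*e1 e2 e3 + 9/4*e1 e3 e4 - 6*e1 e2 e3 e4
second term: -6*e1 - 9/4*e1 e2 + 27/4*e1 e3 + 18*e1 e2 e3 + 9/4*e1 e3 e4 - 6*e1 e2 e3 e4
Answer: -27/2*e1 e3


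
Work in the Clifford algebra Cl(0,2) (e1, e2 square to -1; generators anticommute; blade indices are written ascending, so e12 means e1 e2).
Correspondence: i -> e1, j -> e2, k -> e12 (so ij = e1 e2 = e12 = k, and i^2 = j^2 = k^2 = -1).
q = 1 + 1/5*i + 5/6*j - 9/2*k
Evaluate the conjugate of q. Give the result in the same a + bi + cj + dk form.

In blades: q = 1 + 1/5*e1 + 5/6*e2 - 9/2*e12.
Conjugation here is Clifford conjugation: the scalar is fixed and the grade-1 and grade-2 blades all flip sign, giving 1 - 1/5*e1 - 5/6*e2 + 9/2*e12; translating back:
Answer: 1 - 1/5*i - 5/6*j + 9/2*k


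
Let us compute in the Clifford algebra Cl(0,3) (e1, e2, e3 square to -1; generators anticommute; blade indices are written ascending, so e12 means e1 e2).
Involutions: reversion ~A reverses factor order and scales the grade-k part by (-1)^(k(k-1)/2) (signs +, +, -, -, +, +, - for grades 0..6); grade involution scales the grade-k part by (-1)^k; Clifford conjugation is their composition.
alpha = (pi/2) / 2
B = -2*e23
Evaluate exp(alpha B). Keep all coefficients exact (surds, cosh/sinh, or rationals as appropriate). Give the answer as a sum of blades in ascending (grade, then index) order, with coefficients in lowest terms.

B^2 = (-2)^2*(e23)^2 = 4*(-1) = -4 (a basis 2-blade squares to minus the product of its generators' squares).
B^2 = -4 — a negative square means the series sums to a rotation: l = 2, alpha*l = pi/2, so exp(alpha B) = cos(pi/2) + (sin(pi/2)/2)*B = 0 + (1/2)*B.
Answer: -e23


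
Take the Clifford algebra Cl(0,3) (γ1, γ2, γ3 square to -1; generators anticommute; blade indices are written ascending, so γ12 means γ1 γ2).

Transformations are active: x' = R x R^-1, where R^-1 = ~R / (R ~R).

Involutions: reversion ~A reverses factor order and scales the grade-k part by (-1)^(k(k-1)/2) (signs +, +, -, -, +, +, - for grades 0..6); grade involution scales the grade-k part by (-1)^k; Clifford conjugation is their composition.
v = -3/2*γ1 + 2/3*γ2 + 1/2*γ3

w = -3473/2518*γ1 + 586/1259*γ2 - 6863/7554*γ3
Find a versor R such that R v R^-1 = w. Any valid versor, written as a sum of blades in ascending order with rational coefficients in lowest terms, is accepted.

The midline construction: v and w both square to -53/18, so reflecting in their sum -3625/1259*γ1 + 4276/3777*γ2 - 1543/3777*γ3 exchanges them.
Answer: -3625/1259*γ1 + 4276/3777*γ2 - 1543/3777*γ3


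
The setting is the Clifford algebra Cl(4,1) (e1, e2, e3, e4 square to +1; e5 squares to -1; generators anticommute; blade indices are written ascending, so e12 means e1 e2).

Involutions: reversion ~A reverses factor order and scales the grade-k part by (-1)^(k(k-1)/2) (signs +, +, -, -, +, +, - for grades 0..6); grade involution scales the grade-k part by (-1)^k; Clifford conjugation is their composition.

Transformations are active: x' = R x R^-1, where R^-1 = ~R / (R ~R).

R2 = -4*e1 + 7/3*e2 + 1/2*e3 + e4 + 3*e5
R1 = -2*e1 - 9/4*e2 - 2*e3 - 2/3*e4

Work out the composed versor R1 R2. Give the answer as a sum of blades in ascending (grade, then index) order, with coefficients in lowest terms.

Distribute over the terms of R1 (each basis-blade product reordered to ascending indices, repeated generators contracted through their squares):
(-2*e1) R2 = 8 - 14/3*e12 - e13 - 2*e14 - 6*e15
(-9/4*e2) R2 = -21/4 - 9*e12 - 9/8*e23 - 9/4*e24 - 27/4*e25
(-2*e3) R2 = -1 - 8*e13 + 14/3*e23 - 2*e34 - 6*e35
(-2/3*e4) R2 = -2/3 - 8/3*e14 + 14/9*e24 + 1/3*e34 - 2*e45
Summing the partial products and collecting blades:
Answer: 13/12 - 41/3*e12 - 9*e13 - 14/3*e14 - 6*e15 + 85/24*e23 - 25/36*e24 - 27/4*e25 - 5/3*e34 - 6*e35 - 2*e45


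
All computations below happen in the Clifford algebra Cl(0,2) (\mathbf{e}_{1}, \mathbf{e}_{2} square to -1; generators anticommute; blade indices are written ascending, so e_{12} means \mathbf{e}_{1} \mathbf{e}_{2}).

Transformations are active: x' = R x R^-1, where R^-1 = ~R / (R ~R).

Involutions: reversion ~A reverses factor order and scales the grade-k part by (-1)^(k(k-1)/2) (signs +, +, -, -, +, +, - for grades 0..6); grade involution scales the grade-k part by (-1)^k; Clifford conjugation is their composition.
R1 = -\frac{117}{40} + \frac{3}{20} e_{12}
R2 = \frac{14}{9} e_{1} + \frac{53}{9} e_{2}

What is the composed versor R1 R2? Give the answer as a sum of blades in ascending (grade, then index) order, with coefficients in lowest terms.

Distribute over the terms of R1 (each basis-blade product reordered to ascending indices, repeated generators contracted through their squares):
(-\frac{117}{40}) R2 = -\frac{91}{20} e_{1} - \frac{689}{40} e_{2}
(\frac{3}{20} e_{12}) R2 = -\frac{53}{60} e_{1} + \frac{7}{30} e_{2}
Summing the partial products and collecting blades:
Answer: -\frac{163}{30} e_{1} - \frac{2039}{120} e_{2}


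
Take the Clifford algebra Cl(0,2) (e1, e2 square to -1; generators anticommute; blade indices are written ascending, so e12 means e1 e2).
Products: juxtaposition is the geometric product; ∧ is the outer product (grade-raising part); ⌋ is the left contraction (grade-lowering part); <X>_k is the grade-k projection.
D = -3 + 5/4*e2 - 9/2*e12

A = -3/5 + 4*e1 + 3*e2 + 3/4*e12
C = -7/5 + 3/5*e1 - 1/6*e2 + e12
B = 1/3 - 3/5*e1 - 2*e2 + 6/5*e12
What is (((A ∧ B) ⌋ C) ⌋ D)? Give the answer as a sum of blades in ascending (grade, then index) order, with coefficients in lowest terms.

step 1: -1/5 + 127/75*e1 + 11/5*e2 - 667/100*e12
step 2: 9451/1500 + 52/25*e1 - 83/50*e2 - 1/5*e12
step 3: -17727/1000 + 747/100*e1 + 20683/1200*e2 - 28353/1000*e12
Answer: -17727/1000 + 747/100*e1 + 20683/1200*e2 - 28353/1000*e12


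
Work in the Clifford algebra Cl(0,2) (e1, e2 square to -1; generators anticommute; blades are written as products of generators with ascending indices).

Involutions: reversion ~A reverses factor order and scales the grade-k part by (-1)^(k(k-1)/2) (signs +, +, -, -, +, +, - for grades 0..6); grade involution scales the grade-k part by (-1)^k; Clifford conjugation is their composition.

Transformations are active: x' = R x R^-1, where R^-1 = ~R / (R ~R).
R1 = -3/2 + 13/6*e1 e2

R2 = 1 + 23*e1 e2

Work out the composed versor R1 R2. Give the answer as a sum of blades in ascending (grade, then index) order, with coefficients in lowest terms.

Distribute over the terms of R1 (each basis-blade product reordered to ascending indices, repeated generators contracted through their squares):
(-3/2) R2 = -3/2 - 69/2*e1 e2
(13/6*e1 e2) R2 = -299/6 + 13/6*e1 e2
Summing the partial products and collecting blades:
Answer: -154/3 - 97/3*e1 e2


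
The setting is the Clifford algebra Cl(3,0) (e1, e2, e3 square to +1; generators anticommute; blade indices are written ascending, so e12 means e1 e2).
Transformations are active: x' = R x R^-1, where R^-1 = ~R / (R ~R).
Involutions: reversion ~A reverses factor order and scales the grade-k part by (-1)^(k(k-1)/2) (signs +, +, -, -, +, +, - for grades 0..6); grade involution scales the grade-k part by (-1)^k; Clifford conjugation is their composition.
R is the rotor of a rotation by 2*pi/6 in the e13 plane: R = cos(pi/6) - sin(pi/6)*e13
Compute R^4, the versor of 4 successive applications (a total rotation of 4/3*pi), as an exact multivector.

Half-angle bookkeeping: 4 applications in e13 add up to rotor phase 4*pi/6 = 2*pi/3, so R^4 = cos(2*pi/3) - sin(2*pi/3)*e13.
cos(2*pi/3) = -1/2 and sin(2*pi/3) = sqrt(3)/2, so R^4 = -1/2 - sqrt(3)/2*e13. The net rotation is 4/3*pi; the rotor keeps the half-angle phase exactly.
Answer: -1/2 - sqrt(3)/2*e13


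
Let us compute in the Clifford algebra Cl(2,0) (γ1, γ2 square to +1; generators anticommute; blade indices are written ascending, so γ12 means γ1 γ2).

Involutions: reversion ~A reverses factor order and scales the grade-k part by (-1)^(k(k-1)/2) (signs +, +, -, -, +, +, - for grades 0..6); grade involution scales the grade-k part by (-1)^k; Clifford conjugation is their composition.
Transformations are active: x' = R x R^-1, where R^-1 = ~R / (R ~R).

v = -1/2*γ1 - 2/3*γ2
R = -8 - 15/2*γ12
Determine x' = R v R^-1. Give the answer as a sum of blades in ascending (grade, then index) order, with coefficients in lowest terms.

~R = -8 + 15/2*γ12, and R ~R = 481/4, so R^-1 = ~R / (481/4).
R v = 9*γ1 + 19/12*γ2
Answer: -671/962*γ1 + 658/1443*γ2


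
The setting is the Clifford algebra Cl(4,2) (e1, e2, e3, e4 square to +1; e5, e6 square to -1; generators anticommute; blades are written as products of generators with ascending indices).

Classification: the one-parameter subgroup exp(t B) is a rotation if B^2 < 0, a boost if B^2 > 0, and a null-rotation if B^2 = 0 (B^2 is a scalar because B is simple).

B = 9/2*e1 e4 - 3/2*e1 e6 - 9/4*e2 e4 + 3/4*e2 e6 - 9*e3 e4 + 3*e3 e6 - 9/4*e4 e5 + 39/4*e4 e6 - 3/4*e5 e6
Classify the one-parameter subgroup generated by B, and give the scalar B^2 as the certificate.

B^2 term by term: the squares give (9/2)^2*(e1 e4)^2 + (-3/2)^2*(e1 e6)^2 + (-9/4)^2*(e2 e4)^2 + (3/4)^2*(e2 e6)^2 + (-9)^2*(e3 e4)^2 + (3)^2*(e3 e6)^2 + (-9/4)^2*(e4 e5)^2 + (39/4)^2*(e4 e6)^2 + (-3/4)^2*(e5 e6)^2 = 81/4*(-1) + 9/4*(+1) + 81/16*(-1) + 9/16*(+1) + 81*(-1) + 9*(+1) + 81/16*(+1) + 1521/16*(+1) + 9/16*(-1) = 81/16 (each basis 2-blade squares to minus the product of its generators' squares); cross terms between blades sharing an index anticommute and cancel; the commuting (index-disjoint) pairs give grade-4 terms 2*c*c'*(blade product), which cancel blade by blade — e1 e2 e4 e6: -27/4 + 27/4 = 0; e1 e3 e4 e6: -27 + 27 = 0; e1 e4 e5 e6: -27/4 + 27/4 = 0; e2 e3 e4 e6: 27/2 - 27/2 = 0; e2 e4 e5 e6: 27/8 - 27/8 = 0; e3 e4 e5 e6: 27/2 - 27/2 = 0 — confirming B is simple. So B^2 = 81/16.
Answer: boost, certificate B^2 = 81/16. The class reads off the invariant scalar 81/16 directly.


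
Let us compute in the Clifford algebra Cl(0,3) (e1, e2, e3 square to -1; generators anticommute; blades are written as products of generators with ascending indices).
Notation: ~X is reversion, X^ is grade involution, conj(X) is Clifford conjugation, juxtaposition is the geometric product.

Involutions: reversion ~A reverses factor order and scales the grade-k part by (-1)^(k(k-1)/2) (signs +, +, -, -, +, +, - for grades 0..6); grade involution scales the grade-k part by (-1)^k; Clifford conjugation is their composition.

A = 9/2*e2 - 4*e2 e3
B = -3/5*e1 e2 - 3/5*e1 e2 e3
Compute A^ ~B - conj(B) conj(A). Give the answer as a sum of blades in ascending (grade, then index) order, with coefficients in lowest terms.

first term: -3/10*e1 - 51/10*e1 e3
second term: 51/10*e1 + 3/10*e1 e3
Answer: -27/5*e1 - 27/5*e1 e3


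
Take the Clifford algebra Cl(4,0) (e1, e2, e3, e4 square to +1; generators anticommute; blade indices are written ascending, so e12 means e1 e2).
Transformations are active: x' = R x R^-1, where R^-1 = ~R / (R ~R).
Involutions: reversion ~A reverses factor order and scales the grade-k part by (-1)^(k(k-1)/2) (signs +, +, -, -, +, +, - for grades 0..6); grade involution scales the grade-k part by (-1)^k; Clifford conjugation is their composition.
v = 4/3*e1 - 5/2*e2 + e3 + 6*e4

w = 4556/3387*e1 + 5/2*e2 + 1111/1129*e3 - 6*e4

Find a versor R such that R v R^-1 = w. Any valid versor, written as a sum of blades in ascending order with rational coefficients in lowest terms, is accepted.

Key observation: q(v) = q(w) = 1621/36 (sandwiches preserve the norm), so R = v + w = 3024/1129*e1 + 2240/1129*e3 works whenever it is invertible — the component of v along it is kept and (v - w)/2 reverses, sending v to w.
Answer: 3024/1129*e1 + 2240/1129*e3


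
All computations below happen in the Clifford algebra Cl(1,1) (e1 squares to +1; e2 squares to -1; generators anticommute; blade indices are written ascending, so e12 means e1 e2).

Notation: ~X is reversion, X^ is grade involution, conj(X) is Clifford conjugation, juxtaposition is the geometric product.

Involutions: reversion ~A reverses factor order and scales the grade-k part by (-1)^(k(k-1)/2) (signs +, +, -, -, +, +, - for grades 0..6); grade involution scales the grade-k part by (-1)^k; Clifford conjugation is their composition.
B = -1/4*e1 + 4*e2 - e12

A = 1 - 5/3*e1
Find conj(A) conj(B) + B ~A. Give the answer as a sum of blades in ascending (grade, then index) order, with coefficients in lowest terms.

first term: 5/12 + 1/4*e1 - 7/3*e2 - 17/3*e12
second term: 5/12 - 1/4*e1 + 7/3*e2 + 17/3*e12
Answer: 5/6


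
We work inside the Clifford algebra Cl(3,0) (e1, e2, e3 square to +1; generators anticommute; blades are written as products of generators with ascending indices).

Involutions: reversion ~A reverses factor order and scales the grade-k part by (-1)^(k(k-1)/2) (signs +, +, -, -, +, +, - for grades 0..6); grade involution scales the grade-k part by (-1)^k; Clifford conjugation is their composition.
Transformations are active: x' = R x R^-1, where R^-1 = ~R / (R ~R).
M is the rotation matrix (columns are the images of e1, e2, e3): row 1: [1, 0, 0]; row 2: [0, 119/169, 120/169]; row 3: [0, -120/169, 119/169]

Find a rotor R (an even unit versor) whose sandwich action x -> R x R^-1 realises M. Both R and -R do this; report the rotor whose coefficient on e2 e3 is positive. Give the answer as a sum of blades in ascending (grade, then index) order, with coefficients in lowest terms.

Method: write R = a + b12*e1 e2 + b13*e1 e3 + b23*e2 e3 with a^2 + b12^2 + b13^2 + b23^2 = 1 (so R^-1 = ~R). Expanding the columns R e_j ~R gives tr M = 4a^2 - 1 and, from the antisymmetric part, M21 - M12 = -4a*b12, M13 - M31 = 4a*b13, M32 - M23 = -4a*b23.
Here tr M = 407/169, so a^2 = (1 + tr M)/4 = 144/169 and a = ±12/13. Taking a = 12/13: M21 - M12 = 0, M13 - M31 = 0, M32 - M23 = -240/169, giving b12 = 0, b13 = 0, b23 = 5/13, i.e. R = 12/13 + 5/13*e2 e3.
Its e2 e3 coefficient is already positive.
Answer: 12/13 + 5/13*e2 e3. Sheet selection: the two-to-one cover makes ±R indistinguishable at the matrix level (trace 407/169), so uniqueness comes from the required sign on e2 e3.


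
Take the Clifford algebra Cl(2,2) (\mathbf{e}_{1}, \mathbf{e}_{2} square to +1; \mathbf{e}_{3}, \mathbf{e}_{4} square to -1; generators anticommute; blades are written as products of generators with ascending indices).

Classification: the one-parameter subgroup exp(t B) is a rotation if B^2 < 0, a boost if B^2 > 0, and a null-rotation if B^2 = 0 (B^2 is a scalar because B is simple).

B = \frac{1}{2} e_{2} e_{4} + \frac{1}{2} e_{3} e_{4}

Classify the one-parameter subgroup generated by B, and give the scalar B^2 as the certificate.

B^2 term by term: the squares give (\frac{1}{2})^2*(e_{2} e_{4})^2 + (\frac{1}{2})^2*(e_{3} e_{4})^2 = \frac{1}{4}*(+1) + \frac{1}{4}*(-1) = 0 (each basis 2-blade squares to minus the product of its generators' squares); cross terms between blades sharing an index anticommute and cancel. So B^2 = 0.
Answer: null-rotation, certificate B^2 = 0. Why this suffices: the scalar 0 survives any versor conjugation, so its sign alone determines the class however B is presented.


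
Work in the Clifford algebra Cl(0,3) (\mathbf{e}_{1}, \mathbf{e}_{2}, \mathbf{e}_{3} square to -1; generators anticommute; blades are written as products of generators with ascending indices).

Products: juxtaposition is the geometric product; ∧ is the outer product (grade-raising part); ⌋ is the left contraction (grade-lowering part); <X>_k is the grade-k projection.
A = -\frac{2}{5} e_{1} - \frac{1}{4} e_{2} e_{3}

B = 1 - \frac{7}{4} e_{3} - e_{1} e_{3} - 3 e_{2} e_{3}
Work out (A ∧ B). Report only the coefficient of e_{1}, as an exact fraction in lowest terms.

step 1: -\frac{2}{5} e_{1} + \frac{7}{10} e_{1} e_{3} - \frac{1}{4} e_{2} e_{3} + \frac{6}{5} e_{1} e_{2} e_{3}
Answer: -\frac{2}{5}


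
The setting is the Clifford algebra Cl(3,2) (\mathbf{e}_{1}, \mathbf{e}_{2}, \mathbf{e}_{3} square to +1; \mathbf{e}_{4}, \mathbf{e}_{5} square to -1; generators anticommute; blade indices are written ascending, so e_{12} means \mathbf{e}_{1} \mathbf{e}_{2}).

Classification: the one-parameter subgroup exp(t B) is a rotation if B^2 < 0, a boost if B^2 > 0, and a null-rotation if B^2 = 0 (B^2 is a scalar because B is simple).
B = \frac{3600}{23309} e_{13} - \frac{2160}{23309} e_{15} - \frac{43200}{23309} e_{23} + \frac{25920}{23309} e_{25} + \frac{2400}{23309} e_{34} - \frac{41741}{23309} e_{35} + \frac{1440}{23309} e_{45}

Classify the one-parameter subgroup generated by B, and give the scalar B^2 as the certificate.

B^2 term by term: the squares give (\frac{3600}{23309})^2*(e_{13})^2 + (-\frac{2160}{23309})^2*(e_{15})^2 + (-\frac{43200}{23309})^2*(e_{23})^2 + (\frac{25920}{23309})^2*(e_{25})^2 + (\frac{2400}{23309})^2*(e_{34})^2 + (-\frac{41741}{23309})^2*(e_{35})^2 + (\frac{1440}{23309})^2*(e_{45})^2 = \frac{12960000}{543309481}*(-1) + \frac{4665600}{543309481}*(+1) + \frac{1866240000}{543309481}*(-1) + \frac{671846400}{543309481}*(+1) + \frac{5760000}{543309481}*(+1) + \frac{1742311081}{543309481}*(+1) + \frac{2073600}{543309481}*(-1) = 1 (each basis 2-blade squares to minus the product of its generators' squares); cross terms between blades sharing an index anticommute and cancel; the commuting (index-disjoint) pairs give grade-4 terms 2*c*c'*(blade product), which cancel blade by blade — e_{1235}: -\frac{186624000}{543309481} + \frac{186624000}{543309481} = 0; e_{1345}: \frac{10368000}{543309481} - \frac{10368000}{543309481} = 0; e_{2345}: -\frac{124416000}{543309481} + \frac{124416000}{543309481} = 0 — confirming B is simple. So B^2 = 1.
Answer: boost, certificate B^2 = 1. Because 1 is invariant under every versor sandwich, the classification follows from its sign alone.
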